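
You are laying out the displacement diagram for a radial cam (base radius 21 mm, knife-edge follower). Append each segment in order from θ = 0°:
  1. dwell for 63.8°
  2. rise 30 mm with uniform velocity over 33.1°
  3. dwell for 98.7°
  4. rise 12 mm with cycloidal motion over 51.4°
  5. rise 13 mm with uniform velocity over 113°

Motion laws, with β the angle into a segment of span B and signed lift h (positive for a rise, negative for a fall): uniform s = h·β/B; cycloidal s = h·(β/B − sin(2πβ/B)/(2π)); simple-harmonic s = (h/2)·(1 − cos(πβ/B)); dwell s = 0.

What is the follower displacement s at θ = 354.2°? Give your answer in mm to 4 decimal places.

seg 1 [0°–63.8°] dwell: s stays 0.0000
seg 2 [63.8°–96.9°] uniform, h=30: full span → s += 30 → s = 30.0000
seg 3 [96.9°–195.6°] dwell: s stays 30.0000
seg 4 [195.6°–247°] cycloidal, h=12: full span → s += 12 → s = 42.0000
seg 5 [247°–360°] uniform, h=13: θ=354.2° here. β=107.2, B=113. 13·107.2/113 = 12.3327 → s = 54.3327

54.3327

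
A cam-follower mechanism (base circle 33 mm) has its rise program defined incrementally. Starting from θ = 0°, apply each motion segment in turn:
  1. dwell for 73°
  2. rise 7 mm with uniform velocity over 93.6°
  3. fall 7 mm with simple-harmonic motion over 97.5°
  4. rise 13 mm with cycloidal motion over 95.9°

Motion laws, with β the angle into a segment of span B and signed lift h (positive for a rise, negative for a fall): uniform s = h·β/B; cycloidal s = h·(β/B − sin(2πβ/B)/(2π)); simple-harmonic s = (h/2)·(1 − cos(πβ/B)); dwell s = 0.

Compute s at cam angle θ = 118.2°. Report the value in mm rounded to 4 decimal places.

seg 1 [0°–73°] dwell: s stays 0.0000
seg 2 [73°–166.6°] uniform, h=7: θ=118.2° here. β=45.2, B=93.6. 7·45.2/93.6 = 3.3803 → s = 3.3803

3.3803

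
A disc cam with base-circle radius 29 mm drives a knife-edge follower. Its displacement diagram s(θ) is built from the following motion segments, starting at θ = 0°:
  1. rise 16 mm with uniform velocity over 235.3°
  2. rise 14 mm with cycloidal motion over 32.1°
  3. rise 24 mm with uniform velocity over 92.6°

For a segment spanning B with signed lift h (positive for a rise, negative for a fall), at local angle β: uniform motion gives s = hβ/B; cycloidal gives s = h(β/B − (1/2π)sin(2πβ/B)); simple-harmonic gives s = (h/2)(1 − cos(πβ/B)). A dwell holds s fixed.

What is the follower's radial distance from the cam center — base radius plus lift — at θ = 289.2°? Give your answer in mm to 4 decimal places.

seg 1 [0°–235.3°] uniform, h=16: full span → s += 16 → s = 16.0000
seg 2 [235.3°–267.4°] cycloidal, h=14: full span → s += 14 → s = 30.0000
seg 3 [267.4°–360°] uniform, h=24: θ=289.2° here. β=21.8, B=92.6. 24·21.8/92.6 = 5.6501 → s = 35.6501
radial distance = base radius + s = 29 + 35.6501 = 64.6501

64.6501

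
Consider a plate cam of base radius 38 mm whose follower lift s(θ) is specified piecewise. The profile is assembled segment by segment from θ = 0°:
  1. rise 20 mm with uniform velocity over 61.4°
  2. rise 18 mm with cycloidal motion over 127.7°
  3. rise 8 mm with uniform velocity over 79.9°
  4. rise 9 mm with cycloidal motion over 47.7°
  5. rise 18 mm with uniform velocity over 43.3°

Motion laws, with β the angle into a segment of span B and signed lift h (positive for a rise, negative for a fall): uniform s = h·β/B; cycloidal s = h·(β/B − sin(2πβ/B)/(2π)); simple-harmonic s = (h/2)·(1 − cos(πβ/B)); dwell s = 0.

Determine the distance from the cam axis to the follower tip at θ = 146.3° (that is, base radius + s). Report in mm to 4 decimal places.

seg 1 [0°–61.4°] uniform, h=20: full span → s += 20 → s = 20.0000
seg 2 [61.4°–189.1°] cycloidal, h=18: θ=146.3° here. β=84.9, B=127.7. 18·(0.6648 − sin(2π·0.6648)/(2π)) = 14.4315 → s = 34.4315
radial distance = base radius + s = 38 + 34.4315 = 72.4315

72.4315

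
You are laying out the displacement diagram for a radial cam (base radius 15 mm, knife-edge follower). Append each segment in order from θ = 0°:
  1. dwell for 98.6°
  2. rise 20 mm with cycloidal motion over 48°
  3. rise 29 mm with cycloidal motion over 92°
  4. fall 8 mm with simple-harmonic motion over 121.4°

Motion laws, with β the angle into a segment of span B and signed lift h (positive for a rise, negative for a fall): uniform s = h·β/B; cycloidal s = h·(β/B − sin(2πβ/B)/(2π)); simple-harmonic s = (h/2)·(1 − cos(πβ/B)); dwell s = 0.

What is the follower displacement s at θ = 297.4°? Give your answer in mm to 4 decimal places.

seg 1 [0°–98.6°] dwell: s stays 0.0000
seg 2 [98.6°–146.6°] cycloidal, h=20: full span → s += 20 → s = 20.0000
seg 3 [146.6°–238.6°] cycloidal, h=29: full span → s += 29 → s = 49.0000
seg 4 [238.6°–360°] simple-harmonic, h=-8: θ=297.4° here. β=58.8, B=121.4. -8/2·(1 − cos(π·0.4843)) = -3.8034 → s = 45.1966

45.1966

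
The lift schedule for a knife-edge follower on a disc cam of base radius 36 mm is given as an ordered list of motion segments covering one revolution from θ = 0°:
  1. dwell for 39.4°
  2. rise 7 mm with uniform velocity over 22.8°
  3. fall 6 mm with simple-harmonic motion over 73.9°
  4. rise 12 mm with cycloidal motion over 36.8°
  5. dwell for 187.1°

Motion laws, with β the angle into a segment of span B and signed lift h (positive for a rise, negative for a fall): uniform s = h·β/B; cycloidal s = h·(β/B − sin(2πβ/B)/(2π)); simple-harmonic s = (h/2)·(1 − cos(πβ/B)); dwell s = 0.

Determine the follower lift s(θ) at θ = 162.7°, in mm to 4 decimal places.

seg 1 [0°–39.4°] dwell: s stays 0.0000
seg 2 [39.4°–62.2°] uniform, h=7: full span → s += 7 → s = 7.0000
seg 3 [62.2°–136.1°] simple-harmonic, h=-6: full span → s += -6 → s = 1.0000
seg 4 [136.1°–172.9°] cycloidal, h=12: θ=162.7° here. β=26.6, B=36.8. 12·(0.7228 − sin(2π·0.7228)/(2π)) = 10.5560 → s = 11.5560

11.5560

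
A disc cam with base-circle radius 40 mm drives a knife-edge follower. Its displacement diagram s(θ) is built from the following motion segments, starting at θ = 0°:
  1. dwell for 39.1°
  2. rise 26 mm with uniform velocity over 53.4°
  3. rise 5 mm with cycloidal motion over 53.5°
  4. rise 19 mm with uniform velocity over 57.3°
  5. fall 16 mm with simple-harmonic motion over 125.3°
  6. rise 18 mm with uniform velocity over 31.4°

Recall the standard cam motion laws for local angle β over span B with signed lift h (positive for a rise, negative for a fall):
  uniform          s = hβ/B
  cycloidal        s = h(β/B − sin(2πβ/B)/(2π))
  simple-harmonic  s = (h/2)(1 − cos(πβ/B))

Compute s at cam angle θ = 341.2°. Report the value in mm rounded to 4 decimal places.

seg 1 [0°–39.1°] dwell: s stays 0.0000
seg 2 [39.1°–92.5°] uniform, h=26: full span → s += 26 → s = 26.0000
seg 3 [92.5°–146°] cycloidal, h=5: full span → s += 5 → s = 31.0000
seg 4 [146°–203.3°] uniform, h=19: full span → s += 19 → s = 50.0000
seg 5 [203.3°–328.6°] simple-harmonic, h=-16: full span → s += -16 → s = 34.0000
seg 6 [328.6°–360°] uniform, h=18: θ=341.2° here. β=12.6, B=31.4. 18·12.6/31.4 = 7.2229 → s = 41.2229

41.2229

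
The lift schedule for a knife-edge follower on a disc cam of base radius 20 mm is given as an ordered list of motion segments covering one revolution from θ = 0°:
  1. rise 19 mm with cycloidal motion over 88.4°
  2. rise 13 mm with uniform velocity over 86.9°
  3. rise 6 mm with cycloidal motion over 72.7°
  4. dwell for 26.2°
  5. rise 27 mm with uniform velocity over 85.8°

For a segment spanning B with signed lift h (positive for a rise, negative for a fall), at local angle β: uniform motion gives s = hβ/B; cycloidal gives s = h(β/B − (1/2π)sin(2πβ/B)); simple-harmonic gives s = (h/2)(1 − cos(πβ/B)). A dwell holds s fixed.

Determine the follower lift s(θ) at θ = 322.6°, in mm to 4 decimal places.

seg 1 [0°–88.4°] cycloidal, h=19: full span → s += 19 → s = 19.0000
seg 2 [88.4°–175.3°] uniform, h=13: full span → s += 13 → s = 32.0000
seg 3 [175.3°–248°] cycloidal, h=6: full span → s += 6 → s = 38.0000
seg 4 [248°–274.2°] dwell: s stays 38.0000
seg 5 [274.2°–360°] uniform, h=27: θ=322.6° here. β=48.4, B=85.8. 27·48.4/85.8 = 15.2308 → s = 53.2308

53.2308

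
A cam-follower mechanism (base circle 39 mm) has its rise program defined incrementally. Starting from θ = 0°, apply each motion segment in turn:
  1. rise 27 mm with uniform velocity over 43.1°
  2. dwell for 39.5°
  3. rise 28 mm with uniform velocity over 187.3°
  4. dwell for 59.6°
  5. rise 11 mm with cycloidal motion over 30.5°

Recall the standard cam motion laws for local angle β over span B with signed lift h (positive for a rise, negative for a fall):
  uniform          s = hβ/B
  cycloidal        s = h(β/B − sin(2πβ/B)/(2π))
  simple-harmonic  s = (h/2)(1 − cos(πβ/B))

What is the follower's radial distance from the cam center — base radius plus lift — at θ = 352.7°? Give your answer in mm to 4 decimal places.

seg 1 [0°–43.1°] uniform, h=27: full span → s += 27 → s = 27.0000
seg 2 [43.1°–82.6°] dwell: s stays 27.0000
seg 3 [82.6°–269.9°] uniform, h=28: full span → s += 28 → s = 55.0000
seg 4 [269.9°–329.5°] dwell: s stays 55.0000
seg 5 [329.5°–360°] cycloidal, h=11: θ=352.7° here. β=23.2, B=30.5. 11·(0.7607 − sin(2π·0.7607)/(2π)) = 10.1140 → s = 65.1140
radial distance = base radius + s = 39 + 65.1140 = 104.1140

104.1140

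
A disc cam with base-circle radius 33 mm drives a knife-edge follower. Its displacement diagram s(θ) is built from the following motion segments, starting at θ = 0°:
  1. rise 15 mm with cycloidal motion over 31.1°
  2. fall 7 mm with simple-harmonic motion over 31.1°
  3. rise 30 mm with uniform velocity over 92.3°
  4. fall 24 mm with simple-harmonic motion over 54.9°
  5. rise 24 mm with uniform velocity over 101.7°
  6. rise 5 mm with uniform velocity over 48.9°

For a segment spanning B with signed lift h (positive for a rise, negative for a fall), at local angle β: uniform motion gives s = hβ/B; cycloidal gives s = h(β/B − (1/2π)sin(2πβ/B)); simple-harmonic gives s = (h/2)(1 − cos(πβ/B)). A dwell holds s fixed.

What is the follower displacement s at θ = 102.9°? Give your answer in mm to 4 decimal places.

seg 1 [0°–31.1°] cycloidal, h=15: full span → s += 15 → s = 15.0000
seg 2 [31.1°–62.2°] simple-harmonic, h=-7: full span → s += -7 → s = 8.0000
seg 3 [62.2°–154.5°] uniform, h=30: θ=102.9° here. β=40.7, B=92.3. 30·40.7/92.3 = 13.2286 → s = 21.2286

21.2286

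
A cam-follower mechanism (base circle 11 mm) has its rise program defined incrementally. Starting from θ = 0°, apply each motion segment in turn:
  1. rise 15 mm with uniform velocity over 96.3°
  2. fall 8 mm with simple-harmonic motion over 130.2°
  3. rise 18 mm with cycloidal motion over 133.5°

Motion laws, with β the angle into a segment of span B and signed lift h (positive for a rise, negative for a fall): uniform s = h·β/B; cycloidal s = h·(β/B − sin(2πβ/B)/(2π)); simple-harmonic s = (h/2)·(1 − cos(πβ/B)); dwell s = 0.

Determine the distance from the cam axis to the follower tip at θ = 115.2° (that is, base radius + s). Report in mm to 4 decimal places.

seg 1 [0°–96.3°] uniform, h=15: full span → s += 15 → s = 15.0000
seg 2 [96.3°–226.5°] simple-harmonic, h=-8: θ=115.2° here. β=18.9, B=130.2. -8/2·(1 − cos(π·0.1452)) = -0.4088 → s = 14.5912
radial distance = base radius + s = 11 + 14.5912 = 25.5912

25.5912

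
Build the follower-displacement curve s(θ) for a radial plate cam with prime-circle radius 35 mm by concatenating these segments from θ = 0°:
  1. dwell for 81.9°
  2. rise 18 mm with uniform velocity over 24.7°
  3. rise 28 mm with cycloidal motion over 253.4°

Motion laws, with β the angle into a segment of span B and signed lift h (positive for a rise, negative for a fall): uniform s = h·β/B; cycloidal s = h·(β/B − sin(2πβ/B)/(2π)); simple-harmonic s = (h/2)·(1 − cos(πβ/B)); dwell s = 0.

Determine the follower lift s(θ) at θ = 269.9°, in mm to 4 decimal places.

seg 1 [0°–81.9°] dwell: s stays 0.0000
seg 2 [81.9°–106.6°] uniform, h=18: full span → s += 18 → s = 18.0000
seg 3 [106.6°–360°] cycloidal, h=28: θ=269.9° here. β=163.3, B=253.4. 28·(0.6444 − sin(2π·0.6444)/(2π)) = 21.5557 → s = 39.5557

39.5557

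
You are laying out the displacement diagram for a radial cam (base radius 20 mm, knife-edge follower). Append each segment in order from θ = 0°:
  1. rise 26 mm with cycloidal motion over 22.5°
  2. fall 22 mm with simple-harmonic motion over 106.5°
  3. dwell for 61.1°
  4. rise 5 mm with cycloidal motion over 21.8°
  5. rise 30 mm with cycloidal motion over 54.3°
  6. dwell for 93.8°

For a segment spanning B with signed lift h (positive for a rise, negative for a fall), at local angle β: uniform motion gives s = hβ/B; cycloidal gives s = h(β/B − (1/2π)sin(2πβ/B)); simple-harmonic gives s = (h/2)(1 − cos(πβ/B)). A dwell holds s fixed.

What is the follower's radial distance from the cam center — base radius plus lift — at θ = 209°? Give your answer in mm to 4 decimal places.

seg 1 [0°–22.5°] cycloidal, h=26: full span → s += 26 → s = 26.0000
seg 2 [22.5°–129°] simple-harmonic, h=-22: full span → s += -22 → s = 4.0000
seg 3 [129°–190.1°] dwell: s stays 4.0000
seg 4 [190.1°–211.9°] cycloidal, h=5: θ=209° here. β=18.9, B=21.8. 5·(0.8670 − sin(2π·0.8670)/(2π)) = 4.9252 → s = 8.9252
radial distance = base radius + s = 20 + 8.9252 = 28.9252

28.9252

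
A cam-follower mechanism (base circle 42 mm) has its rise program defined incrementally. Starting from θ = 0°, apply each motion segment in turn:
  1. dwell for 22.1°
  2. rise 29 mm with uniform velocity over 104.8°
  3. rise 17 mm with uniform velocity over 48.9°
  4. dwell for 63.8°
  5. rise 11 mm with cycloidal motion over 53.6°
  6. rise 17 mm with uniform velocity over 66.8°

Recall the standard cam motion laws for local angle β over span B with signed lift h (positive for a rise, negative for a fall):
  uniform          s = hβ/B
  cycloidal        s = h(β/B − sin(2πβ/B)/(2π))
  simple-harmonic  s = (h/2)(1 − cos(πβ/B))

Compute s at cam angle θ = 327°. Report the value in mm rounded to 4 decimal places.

seg 1 [0°–22.1°] dwell: s stays 0.0000
seg 2 [22.1°–126.9°] uniform, h=29: full span → s += 29 → s = 29.0000
seg 3 [126.9°–175.8°] uniform, h=17: full span → s += 17 → s = 46.0000
seg 4 [175.8°–239.6°] dwell: s stays 46.0000
seg 5 [239.6°–293.2°] cycloidal, h=11: full span → s += 11 → s = 57.0000
seg 6 [293.2°–360°] uniform, h=17: θ=327° here. β=33.8, B=66.8. 17·33.8/66.8 = 8.6018 → s = 65.6018

65.6018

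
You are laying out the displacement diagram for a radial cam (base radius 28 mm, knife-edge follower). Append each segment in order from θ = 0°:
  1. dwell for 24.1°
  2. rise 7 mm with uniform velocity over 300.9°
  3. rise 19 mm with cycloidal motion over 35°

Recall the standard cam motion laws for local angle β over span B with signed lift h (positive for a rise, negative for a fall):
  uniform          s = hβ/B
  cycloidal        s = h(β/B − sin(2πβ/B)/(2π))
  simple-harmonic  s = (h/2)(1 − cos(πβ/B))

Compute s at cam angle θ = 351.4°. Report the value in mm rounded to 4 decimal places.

seg 1 [0°–24.1°] dwell: s stays 0.0000
seg 2 [24.1°–325°] uniform, h=7: full span → s += 7 → s = 7.0000
seg 3 [325°–360°] cycloidal, h=19: θ=351.4° here. β=26.4, B=35. 19·(0.7543 − sin(2π·0.7543)/(2π)) = 17.3543 → s = 24.3543

24.3543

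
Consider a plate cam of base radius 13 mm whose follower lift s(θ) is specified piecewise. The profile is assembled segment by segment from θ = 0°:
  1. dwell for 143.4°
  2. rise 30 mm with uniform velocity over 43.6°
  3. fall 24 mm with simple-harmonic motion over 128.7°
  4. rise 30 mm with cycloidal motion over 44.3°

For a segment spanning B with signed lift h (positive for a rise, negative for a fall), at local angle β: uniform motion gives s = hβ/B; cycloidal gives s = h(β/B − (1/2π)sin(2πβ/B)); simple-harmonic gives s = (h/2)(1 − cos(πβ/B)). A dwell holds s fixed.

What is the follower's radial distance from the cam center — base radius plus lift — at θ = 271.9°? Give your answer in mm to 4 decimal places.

seg 1 [0°–143.4°] dwell: s stays 0.0000
seg 2 [143.4°–187°] uniform, h=30: full span → s += 30 → s = 30.0000
seg 3 [187°–315.7°] simple-harmonic, h=-24: θ=271.9° here. β=84.9, B=128.7. -24/2·(1 − cos(π·0.6597)) = -17.7703 → s = 12.2297
radial distance = base radius + s = 13 + 12.2297 = 25.2297

25.2297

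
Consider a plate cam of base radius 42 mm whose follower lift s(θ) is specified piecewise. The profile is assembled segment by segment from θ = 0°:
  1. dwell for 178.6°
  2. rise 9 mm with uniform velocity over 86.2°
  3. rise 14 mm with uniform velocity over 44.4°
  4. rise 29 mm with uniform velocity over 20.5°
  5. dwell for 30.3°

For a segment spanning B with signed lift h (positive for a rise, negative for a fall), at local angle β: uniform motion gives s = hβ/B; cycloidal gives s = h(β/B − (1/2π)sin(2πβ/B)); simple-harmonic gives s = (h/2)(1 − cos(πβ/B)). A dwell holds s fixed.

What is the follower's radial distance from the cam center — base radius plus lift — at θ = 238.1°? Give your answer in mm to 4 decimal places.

seg 1 [0°–178.6°] dwell: s stays 0.0000
seg 2 [178.6°–264.8°] uniform, h=9: θ=238.1° here. β=59.5, B=86.2. 9·59.5/86.2 = 6.2123 → s = 6.2123
radial distance = base radius + s = 42 + 6.2123 = 48.2123

48.2123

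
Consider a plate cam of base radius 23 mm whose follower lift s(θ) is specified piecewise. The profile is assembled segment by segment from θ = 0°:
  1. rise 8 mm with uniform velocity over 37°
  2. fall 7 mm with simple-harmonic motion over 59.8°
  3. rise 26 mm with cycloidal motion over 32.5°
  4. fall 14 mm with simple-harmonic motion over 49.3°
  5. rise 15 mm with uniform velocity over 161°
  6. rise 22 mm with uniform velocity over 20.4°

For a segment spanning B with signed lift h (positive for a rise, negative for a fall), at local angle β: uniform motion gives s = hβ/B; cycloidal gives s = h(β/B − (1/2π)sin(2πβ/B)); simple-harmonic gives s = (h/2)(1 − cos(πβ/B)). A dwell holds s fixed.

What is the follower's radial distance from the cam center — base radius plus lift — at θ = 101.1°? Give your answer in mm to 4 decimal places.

seg 1 [0°–37°] uniform, h=8: full span → s += 8 → s = 8.0000
seg 2 [37°–96.8°] simple-harmonic, h=-7: full span → s += -7 → s = 1.0000
seg 3 [96.8°–129.3°] cycloidal, h=26: θ=101.1° here. β=4.3, B=32.5. 26·(0.1323 − sin(2π·0.1323)/(2π)) = 0.3828 → s = 1.3828
radial distance = base radius + s = 23 + 1.3828 = 24.3828

24.3828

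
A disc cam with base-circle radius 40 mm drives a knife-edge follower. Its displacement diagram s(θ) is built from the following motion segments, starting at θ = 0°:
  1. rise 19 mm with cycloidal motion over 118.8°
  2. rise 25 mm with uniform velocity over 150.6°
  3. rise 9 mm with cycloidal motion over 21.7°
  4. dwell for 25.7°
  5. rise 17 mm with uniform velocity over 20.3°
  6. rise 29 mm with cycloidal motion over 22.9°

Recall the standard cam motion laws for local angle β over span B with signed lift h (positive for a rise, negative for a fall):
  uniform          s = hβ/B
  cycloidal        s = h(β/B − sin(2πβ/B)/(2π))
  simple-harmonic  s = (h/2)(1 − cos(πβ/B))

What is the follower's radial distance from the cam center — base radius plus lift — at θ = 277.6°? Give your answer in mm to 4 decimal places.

seg 1 [0°–118.8°] cycloidal, h=19: full span → s += 19 → s = 19.0000
seg 2 [118.8°–269.4°] uniform, h=25: full span → s += 25 → s = 44.0000
seg 3 [269.4°–291.1°] cycloidal, h=9: θ=277.6° here. β=8.2, B=21.7. 9·(0.3779 − sin(2π·0.3779)/(2π)) = 2.4066 → s = 46.4066
radial distance = base radius + s = 40 + 46.4066 = 86.4066

86.4066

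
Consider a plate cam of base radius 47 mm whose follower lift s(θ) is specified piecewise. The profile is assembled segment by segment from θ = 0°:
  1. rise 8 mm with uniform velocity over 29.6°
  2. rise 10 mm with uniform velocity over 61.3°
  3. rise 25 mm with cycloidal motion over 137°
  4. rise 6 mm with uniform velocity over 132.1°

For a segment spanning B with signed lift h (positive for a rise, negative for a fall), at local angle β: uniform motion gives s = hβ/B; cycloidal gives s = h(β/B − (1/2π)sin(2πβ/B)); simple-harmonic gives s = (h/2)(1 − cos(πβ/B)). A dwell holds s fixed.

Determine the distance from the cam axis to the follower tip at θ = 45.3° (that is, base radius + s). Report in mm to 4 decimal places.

seg 1 [0°–29.6°] uniform, h=8: full span → s += 8 → s = 8.0000
seg 2 [29.6°–90.9°] uniform, h=10: θ=45.3° here. β=15.7, B=61.3. 10·15.7/61.3 = 2.5612 → s = 10.5612
radial distance = base radius + s = 47 + 10.5612 = 57.5612

57.5612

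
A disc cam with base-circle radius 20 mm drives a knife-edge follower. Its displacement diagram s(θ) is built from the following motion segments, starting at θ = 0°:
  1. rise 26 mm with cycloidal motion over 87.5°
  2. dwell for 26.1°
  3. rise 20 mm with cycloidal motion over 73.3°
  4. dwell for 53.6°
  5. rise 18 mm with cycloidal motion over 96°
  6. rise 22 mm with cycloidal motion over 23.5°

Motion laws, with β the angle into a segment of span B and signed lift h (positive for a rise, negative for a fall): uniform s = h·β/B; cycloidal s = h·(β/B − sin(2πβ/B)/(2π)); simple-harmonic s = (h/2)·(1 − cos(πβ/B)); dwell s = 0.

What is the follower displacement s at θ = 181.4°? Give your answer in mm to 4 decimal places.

seg 1 [0°–87.5°] cycloidal, h=26: full span → s += 26 → s = 26.0000
seg 2 [87.5°–113.6°] dwell: s stays 26.0000
seg 3 [113.6°–186.9°] cycloidal, h=20: θ=181.4° here. β=67.8, B=73.3. 20·(0.9250 − sin(2π·0.9250)/(2π)) = 19.9450 → s = 45.9450

45.9450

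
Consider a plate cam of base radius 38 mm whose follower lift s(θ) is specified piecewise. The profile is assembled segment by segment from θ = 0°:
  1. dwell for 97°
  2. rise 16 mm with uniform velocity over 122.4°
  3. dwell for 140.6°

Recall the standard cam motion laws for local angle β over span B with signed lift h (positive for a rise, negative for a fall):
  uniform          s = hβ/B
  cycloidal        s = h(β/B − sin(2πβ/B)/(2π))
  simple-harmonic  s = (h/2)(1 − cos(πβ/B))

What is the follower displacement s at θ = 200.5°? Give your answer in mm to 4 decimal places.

seg 1 [0°–97°] dwell: s stays 0.0000
seg 2 [97°–219.4°] uniform, h=16: θ=200.5° here. β=103.5, B=122.4. 16·103.5/122.4 = 13.5294 → s = 13.5294

13.5294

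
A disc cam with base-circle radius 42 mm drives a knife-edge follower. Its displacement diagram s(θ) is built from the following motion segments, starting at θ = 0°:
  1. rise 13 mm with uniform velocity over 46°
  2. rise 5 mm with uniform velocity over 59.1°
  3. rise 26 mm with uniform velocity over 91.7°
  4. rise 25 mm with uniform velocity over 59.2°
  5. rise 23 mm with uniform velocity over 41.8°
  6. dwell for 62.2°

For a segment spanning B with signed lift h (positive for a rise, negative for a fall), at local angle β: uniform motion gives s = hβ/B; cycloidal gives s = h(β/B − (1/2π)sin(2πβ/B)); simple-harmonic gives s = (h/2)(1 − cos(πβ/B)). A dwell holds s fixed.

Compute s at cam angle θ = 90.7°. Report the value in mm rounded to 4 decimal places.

seg 1 [0°–46°] uniform, h=13: full span → s += 13 → s = 13.0000
seg 2 [46°–105.1°] uniform, h=5: θ=90.7° here. β=44.7, B=59.1. 5·44.7/59.1 = 3.7817 → s = 16.7817

16.7817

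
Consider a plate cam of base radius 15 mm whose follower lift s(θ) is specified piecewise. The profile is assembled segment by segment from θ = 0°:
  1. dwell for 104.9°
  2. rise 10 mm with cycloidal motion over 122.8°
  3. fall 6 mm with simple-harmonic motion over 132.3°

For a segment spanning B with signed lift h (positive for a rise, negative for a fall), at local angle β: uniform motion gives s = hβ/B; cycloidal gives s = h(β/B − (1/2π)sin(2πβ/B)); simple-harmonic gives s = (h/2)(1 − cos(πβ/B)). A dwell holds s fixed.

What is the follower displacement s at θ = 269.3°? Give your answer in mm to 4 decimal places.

seg 1 [0°–104.9°] dwell: s stays 0.0000
seg 2 [104.9°–227.7°] cycloidal, h=10: full span → s += 10 → s = 10.0000
seg 3 [227.7°–360°] simple-harmonic, h=-6: θ=269.3° here. β=41.6, B=132.3. -6/2·(1 − cos(π·0.3144)) = -1.3485 → s = 8.6515

8.6515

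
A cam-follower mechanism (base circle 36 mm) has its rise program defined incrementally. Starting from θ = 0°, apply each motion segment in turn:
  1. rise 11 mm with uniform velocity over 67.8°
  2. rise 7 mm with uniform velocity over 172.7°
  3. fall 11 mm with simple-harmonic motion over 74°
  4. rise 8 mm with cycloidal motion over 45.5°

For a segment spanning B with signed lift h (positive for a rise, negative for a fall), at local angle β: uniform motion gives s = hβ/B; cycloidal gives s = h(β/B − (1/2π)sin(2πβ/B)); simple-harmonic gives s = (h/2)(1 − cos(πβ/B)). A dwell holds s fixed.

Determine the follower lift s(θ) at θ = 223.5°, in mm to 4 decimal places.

seg 1 [0°–67.8°] uniform, h=11: full span → s += 11 → s = 11.0000
seg 2 [67.8°–240.5°] uniform, h=7: θ=223.5° here. β=155.7, B=172.7. 7·155.7/172.7 = 6.3109 → s = 17.3109

17.3109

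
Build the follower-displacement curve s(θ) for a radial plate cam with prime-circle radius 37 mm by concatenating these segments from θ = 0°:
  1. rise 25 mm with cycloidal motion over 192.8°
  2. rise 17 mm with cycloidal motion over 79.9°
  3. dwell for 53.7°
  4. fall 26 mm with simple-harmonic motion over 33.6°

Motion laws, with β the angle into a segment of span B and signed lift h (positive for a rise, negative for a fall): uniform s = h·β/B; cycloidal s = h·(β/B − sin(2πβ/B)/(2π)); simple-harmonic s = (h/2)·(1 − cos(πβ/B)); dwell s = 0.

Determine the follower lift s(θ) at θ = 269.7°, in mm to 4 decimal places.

seg 1 [0°–192.8°] cycloidal, h=25: full span → s += 25 → s = 25.0000
seg 2 [192.8°–272.7°] cycloidal, h=17: θ=269.7° here. β=76.9, B=79.9. 17·(0.9625 − sin(2π·0.9625)/(2π)) = 16.9941 → s = 41.9941

41.9941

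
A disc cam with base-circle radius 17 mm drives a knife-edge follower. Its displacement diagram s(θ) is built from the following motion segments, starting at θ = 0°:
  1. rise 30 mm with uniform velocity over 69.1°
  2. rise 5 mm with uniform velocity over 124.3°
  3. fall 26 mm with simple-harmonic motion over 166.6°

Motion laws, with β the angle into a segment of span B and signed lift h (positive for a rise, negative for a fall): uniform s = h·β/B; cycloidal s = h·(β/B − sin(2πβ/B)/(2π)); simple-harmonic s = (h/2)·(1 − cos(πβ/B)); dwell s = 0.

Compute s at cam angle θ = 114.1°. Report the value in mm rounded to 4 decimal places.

seg 1 [0°–69.1°] uniform, h=30: full span → s += 30 → s = 30.0000
seg 2 [69.1°–193.4°] uniform, h=5: θ=114.1° here. β=45, B=124.3. 5·45/124.3 = 1.8101 → s = 31.8101

31.8101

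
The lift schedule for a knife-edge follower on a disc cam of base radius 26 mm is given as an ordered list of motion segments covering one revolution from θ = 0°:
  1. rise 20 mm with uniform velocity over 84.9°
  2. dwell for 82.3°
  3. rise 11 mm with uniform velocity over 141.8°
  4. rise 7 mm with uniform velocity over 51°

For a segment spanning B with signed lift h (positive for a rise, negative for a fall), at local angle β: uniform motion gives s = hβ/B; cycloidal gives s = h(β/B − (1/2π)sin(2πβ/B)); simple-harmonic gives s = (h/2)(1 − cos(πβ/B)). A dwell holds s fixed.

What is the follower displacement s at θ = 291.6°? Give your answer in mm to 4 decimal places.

seg 1 [0°–84.9°] uniform, h=20: full span → s += 20 → s = 20.0000
seg 2 [84.9°–167.2°] dwell: s stays 20.0000
seg 3 [167.2°–309°] uniform, h=11: θ=291.6° here. β=124.4, B=141.8. 11·124.4/141.8 = 9.6502 → s = 29.6502

29.6502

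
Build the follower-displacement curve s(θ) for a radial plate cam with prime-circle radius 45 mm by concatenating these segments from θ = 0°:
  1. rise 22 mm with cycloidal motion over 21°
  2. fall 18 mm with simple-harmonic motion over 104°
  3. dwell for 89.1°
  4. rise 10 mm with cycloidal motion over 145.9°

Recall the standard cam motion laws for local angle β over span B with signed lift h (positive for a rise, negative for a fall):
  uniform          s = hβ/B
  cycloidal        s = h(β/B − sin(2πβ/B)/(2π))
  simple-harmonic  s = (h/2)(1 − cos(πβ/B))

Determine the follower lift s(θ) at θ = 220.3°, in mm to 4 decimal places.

seg 1 [0°–21°] cycloidal, h=22: full span → s += 22 → s = 22.0000
seg 2 [21°–125°] simple-harmonic, h=-18: full span → s += -18 → s = 4.0000
seg 3 [125°–214.1°] dwell: s stays 4.0000
seg 4 [214.1°–360°] cycloidal, h=10: θ=220.3° here. β=6.2, B=145.9. 10·(0.0425 − sin(2π·0.0425)/(2π)) = 0.0050 → s = 4.0050

4.0050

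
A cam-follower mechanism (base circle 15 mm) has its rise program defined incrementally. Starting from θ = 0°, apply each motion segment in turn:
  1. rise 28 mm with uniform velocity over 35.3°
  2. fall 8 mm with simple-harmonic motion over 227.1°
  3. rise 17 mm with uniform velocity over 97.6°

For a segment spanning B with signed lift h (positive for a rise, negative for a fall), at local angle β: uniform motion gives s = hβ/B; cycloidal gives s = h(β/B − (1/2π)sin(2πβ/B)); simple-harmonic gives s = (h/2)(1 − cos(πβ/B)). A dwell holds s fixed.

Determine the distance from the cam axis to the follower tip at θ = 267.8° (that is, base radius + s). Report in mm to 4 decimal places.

seg 1 [0°–35.3°] uniform, h=28: full span → s += 28 → s = 28.0000
seg 2 [35.3°–262.4°] simple-harmonic, h=-8: full span → s += -8 → s = 20.0000
seg 3 [262.4°–360°] uniform, h=17: θ=267.8° here. β=5.4, B=97.6. 17·5.4/97.6 = 0.9406 → s = 20.9406
radial distance = base radius + s = 15 + 20.9406 = 35.9406

35.9406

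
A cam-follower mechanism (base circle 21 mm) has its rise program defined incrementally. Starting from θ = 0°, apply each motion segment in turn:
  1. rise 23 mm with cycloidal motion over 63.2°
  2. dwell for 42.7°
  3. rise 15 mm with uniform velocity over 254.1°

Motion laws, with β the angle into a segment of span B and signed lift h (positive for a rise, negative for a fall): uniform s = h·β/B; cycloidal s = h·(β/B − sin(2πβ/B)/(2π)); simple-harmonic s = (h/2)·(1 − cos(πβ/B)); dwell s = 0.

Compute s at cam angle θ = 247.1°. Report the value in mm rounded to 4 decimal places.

seg 1 [0°–63.2°] cycloidal, h=23: full span → s += 23 → s = 23.0000
seg 2 [63.2°–105.9°] dwell: s stays 23.0000
seg 3 [105.9°–360°] uniform, h=15: θ=247.1° here. β=141.2, B=254.1. 15·141.2/254.1 = 8.3353 → s = 31.3353

31.3353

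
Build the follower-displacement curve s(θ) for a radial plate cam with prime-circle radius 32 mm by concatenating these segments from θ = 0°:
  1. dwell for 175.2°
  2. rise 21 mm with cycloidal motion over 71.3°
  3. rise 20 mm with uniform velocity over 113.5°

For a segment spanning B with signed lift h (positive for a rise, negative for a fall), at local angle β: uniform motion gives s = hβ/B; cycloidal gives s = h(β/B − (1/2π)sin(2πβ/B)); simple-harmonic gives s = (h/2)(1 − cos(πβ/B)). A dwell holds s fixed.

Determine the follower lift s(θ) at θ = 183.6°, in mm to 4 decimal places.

seg 1 [0°–175.2°] dwell: s stays 0.0000
seg 2 [175.2°–246.5°] cycloidal, h=21: θ=183.6° here. β=8.4, B=71.3. 21·(0.1178 − sin(2π·0.1178)/(2π)) = 0.2198 → s = 0.2198

0.2198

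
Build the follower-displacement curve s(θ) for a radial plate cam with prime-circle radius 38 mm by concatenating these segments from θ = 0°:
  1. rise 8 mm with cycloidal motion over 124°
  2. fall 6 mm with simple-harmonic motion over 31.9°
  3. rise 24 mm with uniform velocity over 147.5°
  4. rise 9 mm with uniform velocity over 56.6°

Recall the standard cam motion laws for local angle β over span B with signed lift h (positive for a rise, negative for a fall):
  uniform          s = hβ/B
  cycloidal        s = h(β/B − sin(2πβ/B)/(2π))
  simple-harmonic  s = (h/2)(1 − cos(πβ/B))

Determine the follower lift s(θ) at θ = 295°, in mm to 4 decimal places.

seg 1 [0°–124°] cycloidal, h=8: full span → s += 8 → s = 8.0000
seg 2 [124°–155.9°] simple-harmonic, h=-6: full span → s += -6 → s = 2.0000
seg 3 [155.9°–303.4°] uniform, h=24: θ=295° here. β=139.1, B=147.5. 24·139.1/147.5 = 22.6332 → s = 24.6332

24.6332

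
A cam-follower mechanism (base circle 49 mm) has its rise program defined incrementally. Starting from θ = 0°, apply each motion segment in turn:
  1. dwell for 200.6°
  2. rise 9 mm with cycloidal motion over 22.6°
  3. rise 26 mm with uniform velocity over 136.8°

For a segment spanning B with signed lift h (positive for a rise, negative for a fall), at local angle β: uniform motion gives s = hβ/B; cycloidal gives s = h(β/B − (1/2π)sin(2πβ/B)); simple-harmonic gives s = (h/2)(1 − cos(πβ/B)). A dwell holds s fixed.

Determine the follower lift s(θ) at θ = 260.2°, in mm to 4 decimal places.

seg 1 [0°–200.6°] dwell: s stays 0.0000
seg 2 [200.6°–223.2°] cycloidal, h=9: full span → s += 9 → s = 9.0000
seg 3 [223.2°–360°] uniform, h=26: θ=260.2° here. β=37, B=136.8. 26·37/136.8 = 7.0322 → s = 16.0322

16.0322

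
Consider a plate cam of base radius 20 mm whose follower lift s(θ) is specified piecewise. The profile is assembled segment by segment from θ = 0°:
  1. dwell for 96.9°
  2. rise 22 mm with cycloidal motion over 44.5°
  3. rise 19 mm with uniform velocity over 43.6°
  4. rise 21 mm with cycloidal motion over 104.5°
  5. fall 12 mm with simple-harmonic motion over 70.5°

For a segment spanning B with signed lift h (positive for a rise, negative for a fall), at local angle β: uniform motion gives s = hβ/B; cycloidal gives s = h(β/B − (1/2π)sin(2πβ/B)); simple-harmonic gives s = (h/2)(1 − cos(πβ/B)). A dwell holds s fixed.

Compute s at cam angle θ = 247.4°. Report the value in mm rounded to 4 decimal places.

seg 1 [0°–96.9°] dwell: s stays 0.0000
seg 2 [96.9°–141.4°] cycloidal, h=22: full span → s += 22 → s = 22.0000
seg 3 [141.4°–185°] uniform, h=19: full span → s += 19 → s = 41.0000
seg 4 [185°–289.5°] cycloidal, h=21: θ=247.4° here. β=62.4, B=104.5. 21·(0.5971 − sin(2π·0.5971)/(2π)) = 14.4552 → s = 55.4552

55.4552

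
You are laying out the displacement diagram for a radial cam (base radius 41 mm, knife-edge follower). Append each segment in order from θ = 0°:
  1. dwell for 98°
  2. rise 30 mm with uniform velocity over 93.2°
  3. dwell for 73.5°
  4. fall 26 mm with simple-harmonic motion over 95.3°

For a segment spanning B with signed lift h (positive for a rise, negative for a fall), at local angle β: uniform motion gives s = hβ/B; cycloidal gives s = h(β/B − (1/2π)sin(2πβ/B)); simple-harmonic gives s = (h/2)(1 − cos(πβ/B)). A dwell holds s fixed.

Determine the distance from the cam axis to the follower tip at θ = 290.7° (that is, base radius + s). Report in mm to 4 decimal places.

seg 1 [0°–98°] dwell: s stays 0.0000
seg 2 [98°–191.2°] uniform, h=30: full span → s += 30 → s = 30.0000
seg 3 [191.2°–264.7°] dwell: s stays 30.0000
seg 4 [264.7°–360°] simple-harmonic, h=-26: θ=290.7° here. β=26, B=95.3. -26/2·(1 − cos(π·0.2728)) = -4.4898 → s = 25.5102
radial distance = base radius + s = 41 + 25.5102 = 66.5102

66.5102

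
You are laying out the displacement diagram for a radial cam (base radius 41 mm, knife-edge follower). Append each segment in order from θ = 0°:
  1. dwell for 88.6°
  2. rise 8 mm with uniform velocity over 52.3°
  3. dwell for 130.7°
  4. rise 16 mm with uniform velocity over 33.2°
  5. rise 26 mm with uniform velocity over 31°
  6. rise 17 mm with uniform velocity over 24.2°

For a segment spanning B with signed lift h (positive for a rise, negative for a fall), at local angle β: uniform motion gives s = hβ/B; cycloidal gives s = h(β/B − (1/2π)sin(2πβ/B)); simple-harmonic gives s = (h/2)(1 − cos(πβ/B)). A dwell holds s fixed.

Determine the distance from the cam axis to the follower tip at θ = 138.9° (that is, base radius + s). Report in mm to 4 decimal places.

seg 1 [0°–88.6°] dwell: s stays 0.0000
seg 2 [88.6°–140.9°] uniform, h=8: θ=138.9° here. β=50.3, B=52.3. 8·50.3/52.3 = 7.6941 → s = 7.6941
radial distance = base radius + s = 41 + 7.6941 = 48.6941

48.6941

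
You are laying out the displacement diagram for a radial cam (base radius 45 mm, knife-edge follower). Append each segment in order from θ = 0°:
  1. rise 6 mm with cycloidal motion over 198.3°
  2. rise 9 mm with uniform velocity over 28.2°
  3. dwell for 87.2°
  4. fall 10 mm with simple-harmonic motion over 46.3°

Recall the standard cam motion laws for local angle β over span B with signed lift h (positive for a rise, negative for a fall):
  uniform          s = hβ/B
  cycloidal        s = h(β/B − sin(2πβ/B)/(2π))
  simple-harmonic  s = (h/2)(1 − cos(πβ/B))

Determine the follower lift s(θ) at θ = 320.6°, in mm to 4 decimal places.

seg 1 [0°–198.3°] cycloidal, h=6: full span → s += 6 → s = 6.0000
seg 2 [198.3°–226.5°] uniform, h=9: full span → s += 9 → s = 15.0000
seg 3 [226.5°–313.7°] dwell: s stays 15.0000
seg 4 [313.7°–360°] simple-harmonic, h=-10: θ=320.6° here. β=6.9, B=46.3. -10/2·(1 − cos(π·0.1490)) = -0.5381 → s = 14.4619

14.4619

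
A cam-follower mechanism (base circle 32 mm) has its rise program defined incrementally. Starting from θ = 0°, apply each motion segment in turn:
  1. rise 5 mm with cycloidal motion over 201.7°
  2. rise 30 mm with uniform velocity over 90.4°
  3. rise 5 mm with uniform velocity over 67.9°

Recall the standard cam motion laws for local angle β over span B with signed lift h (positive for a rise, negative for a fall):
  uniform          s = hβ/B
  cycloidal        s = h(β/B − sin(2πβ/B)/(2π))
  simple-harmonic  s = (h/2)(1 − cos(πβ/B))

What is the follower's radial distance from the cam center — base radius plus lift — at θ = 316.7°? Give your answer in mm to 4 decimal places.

seg 1 [0°–201.7°] cycloidal, h=5: full span → s += 5 → s = 5.0000
seg 2 [201.7°–292.1°] uniform, h=30: full span → s += 30 → s = 35.0000
seg 3 [292.1°–360°] uniform, h=5: θ=316.7° here. β=24.6, B=67.9. 5·24.6/67.9 = 1.8115 → s = 36.8115
radial distance = base radius + s = 32 + 36.8115 = 68.8115

68.8115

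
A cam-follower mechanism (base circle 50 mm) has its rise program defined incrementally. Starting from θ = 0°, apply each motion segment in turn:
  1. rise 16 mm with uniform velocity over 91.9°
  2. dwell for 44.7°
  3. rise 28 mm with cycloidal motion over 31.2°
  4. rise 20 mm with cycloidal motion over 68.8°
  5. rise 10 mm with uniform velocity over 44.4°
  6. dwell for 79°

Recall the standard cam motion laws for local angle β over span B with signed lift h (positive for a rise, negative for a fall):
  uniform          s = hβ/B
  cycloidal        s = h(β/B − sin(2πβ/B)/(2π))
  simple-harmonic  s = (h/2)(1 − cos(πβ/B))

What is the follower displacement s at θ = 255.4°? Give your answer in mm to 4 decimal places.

seg 1 [0°–91.9°] uniform, h=16: full span → s += 16 → s = 16.0000
seg 2 [91.9°–136.6°] dwell: s stays 16.0000
seg 3 [136.6°–167.8°] cycloidal, h=28: full span → s += 28 → s = 44.0000
seg 4 [167.8°–236.6°] cycloidal, h=20: full span → s += 20 → s = 64.0000
seg 5 [236.6°–281°] uniform, h=10: θ=255.4° here. β=18.8, B=44.4. 10·18.8/44.4 = 4.2342 → s = 68.2342

68.2342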